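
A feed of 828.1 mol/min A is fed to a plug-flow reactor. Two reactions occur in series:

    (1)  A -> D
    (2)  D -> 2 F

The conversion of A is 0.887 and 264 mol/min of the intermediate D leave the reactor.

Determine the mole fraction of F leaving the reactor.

0.725

Conversion of A: A consumed = 1ξ₁ = 0.887 × 828.1 → ξ₁ = 734.5 mol/min.
D balance: n_D = 0 + 1ξ₁ − 1ξ₂ = 264 → ξ₂ = (1·734.5 − 264)/1 = 470.5 mol/min.
Outlet amounts (n = n₀ + Σ ν·ξ):
  A: 828.1 − 1(734.5) = 93.58
  D: 0 + 1(734.5) − 1(470.5) = 264
  F: 0 + 2(470.5) = 941
Total out = 1299 mol/min; y_F = 941 / 1299 = 0.7247.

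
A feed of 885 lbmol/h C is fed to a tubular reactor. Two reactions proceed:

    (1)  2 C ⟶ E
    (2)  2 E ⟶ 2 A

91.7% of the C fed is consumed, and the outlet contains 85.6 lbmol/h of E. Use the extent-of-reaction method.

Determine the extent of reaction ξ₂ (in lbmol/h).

Conversion of C: C consumed = 2ξ₁ = 0.917 × 885 → ξ₁ = 405.8 lbmol/h.
E balance: n_E = 0 + 1ξ₁ − 2ξ₂ = 85.6 → ξ₂ = (1·405.8 − 85.6)/2 = 160.1 lbmol/h.
Outlet amounts (n = n₀ + Σ ν·ξ):
  C: 885 − 2(405.8) = 73.45
  E: 0 + 1(405.8) − 2(160.1) = 85.6
  A: 0 + 2(160.1) = 320.2

ξ₂ = 160 lbmol/h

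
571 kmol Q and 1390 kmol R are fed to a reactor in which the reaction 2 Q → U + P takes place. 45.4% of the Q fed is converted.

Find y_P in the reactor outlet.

0.0661

Q reacted = 0.454 × 571 = 259.2 kmol; ν_Q = −2, so ξ = 259.2/2 = 129.6 kmol.
Outlet amounts (n = n₀ + ν ξ):
  Q: 571 − 2(129.6) = 311.8
  U: 0 + 1(129.6) = 129.6
  P: 0 + 1(129.6) = 129.6
  R: 1390 (inert)
Total out = 1961 kmol; y_P = 129.6 / 1961 = 0.0661.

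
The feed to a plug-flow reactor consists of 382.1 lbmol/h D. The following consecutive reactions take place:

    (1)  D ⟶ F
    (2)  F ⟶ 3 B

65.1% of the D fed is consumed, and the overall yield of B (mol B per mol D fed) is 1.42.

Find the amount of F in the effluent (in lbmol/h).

67.9 lbmol/h

Conversion of D: D consumed = 1ξ₁ = 0.651 × 382.1 → ξ₁ = 248.7 lbmol/h.
Yield of B: 3ξ₂ / 382.1 = 1.42 → ξ₂ = 180.9 lbmol/h.
Outlet amounts (n = n₀ + Σ ν·ξ):
  D: 382.1 − 1(248.7) = 133.4
  F: 0 + 1(248.7) − 1(180.9) = 67.89
  B: 0 + 3(180.9) = 542.6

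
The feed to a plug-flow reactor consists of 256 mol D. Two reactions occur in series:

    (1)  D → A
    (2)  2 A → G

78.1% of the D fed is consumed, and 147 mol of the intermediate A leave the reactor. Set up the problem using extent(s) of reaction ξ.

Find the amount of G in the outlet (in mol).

26.5 mol

Conversion of D: D consumed = 1ξ₁ = 0.781 × 256 → ξ₁ = 199.9 mol.
A balance: n_A = 0 + 1ξ₁ − 2ξ₂ = 147 → ξ₂ = (1·199.9 − 147)/2 = 26.47 mol.
Outlet amounts (n = n₀ + Σ ν·ξ):
  D: 256 − 1(199.9) = 56.06
  A: 0 + 1(199.9) − 2(26.47) = 147
  G: 0 + 1(26.47) = 26.47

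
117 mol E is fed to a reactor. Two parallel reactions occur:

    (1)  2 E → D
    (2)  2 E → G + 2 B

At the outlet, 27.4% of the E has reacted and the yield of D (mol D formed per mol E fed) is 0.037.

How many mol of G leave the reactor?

Yield of D: 1ξ₁ / 117 = 0.037 → ξ₁ = 4.329 mol.
Conversion of E: 2ξ₁ + 2ξ₂ = 0.274 × 117 = 32.06 → ξ₂ = 11.7 mol.
Outlet amounts (n = n₀ + Σ ν·ξ):
  E: 117 − 2(4.329) − 2(11.7) = 84.94
  D: 0 + 1(4.329) = 4.329
  G: 0 + 1(11.7) = 11.7
  B: 0 + 2(11.7) = 23.4

11.7 mol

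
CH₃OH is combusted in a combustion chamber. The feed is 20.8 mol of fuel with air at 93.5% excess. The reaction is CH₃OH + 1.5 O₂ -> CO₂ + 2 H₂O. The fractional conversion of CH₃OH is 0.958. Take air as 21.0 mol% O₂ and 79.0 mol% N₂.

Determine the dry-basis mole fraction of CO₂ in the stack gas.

0.0716

Stoichiometric O₂ = 1.5 × 20.8 = 31.2 mol; O₂ fed = 31.2 × 1.935 = 60.37 mol.
N₂ fed = 60.37 × 79/21 = 227.1 mol.
Fuel reacted = 0.958 × 20.8 → ξ = 19.93 mol.
Outlet (n = n₀ + ν ξ):
  CH₃OH: 20.8 − 1(19.93) = 0.8736
  O₂: 60.37 − 1.5(19.93) = 30.48
  N₂: 227.1 (inert)
  CO₂: 0 + 1(19.93) = 19.93
  H₂O: 0 + 2(19.93) = 39.85
Dry total = 278.4 mol; y_CO₂ (dry) = 19.93 / 278.4 = 0.07158.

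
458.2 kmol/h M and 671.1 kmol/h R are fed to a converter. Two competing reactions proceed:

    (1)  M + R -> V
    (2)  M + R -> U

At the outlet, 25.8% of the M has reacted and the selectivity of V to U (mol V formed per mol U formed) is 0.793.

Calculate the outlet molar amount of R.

Conversion of M: M consumed = 0.258 × 458.2 = 118.2 kmol/h = 1ξ₁ + 1ξ₂.
Selectivity: 1ξ₁ / (1ξ₂) = 0.793 → ξ₁ = 0.793 ξ₂.
Substitute: (1·0.793 + 1) ξ₂ = 118.2 → ξ₂ = 65.93 kmol/h, ξ₁ = 52.28 kmol/h.
Outlet amounts (n = n₀ + Σ ν·ξ):
  M: 458.2 − 1(52.28) − 1(65.93) = 340
  R: 671.1 − 1(52.28) − 1(65.93) = 552.9
  V: 0 + 1(52.28) = 52.28
  U: 0 + 1(65.93) = 65.93

553 kmol/h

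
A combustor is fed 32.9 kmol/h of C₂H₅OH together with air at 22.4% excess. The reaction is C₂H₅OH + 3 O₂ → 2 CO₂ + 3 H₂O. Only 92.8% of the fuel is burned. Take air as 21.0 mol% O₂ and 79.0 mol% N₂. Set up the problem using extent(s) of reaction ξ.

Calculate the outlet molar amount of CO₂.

Stoichiometric O₂ = 3 × 32.9 = 98.7 kmol/h; O₂ fed = 98.7 × 1.224 = 120.8 kmol/h.
N₂ fed = 120.8 × 79/21 = 454.5 kmol/h.
Fuel reacted = 0.928 × 32.9 → ξ = 30.53 kmol/h.
Outlet (n = n₀ + ν ξ):
  C₂H₅OH: 32.9 − 1(30.53) = 2.369
  O₂: 120.8 − 3(30.53) = 29.22
  N₂: 454.5 (inert)
  CO₂: 0 + 2(30.53) = 61.06
  H₂O: 0 + 3(30.53) = 91.59

61.1 kmol/h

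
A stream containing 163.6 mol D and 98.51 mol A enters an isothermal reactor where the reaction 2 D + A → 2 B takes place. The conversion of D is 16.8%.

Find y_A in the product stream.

0.341

D reacted = 0.168 × 163.6 = 27.48 mol; ν_D = −2, so ξ = 27.48/2 = 13.74 mol.
Outlet amounts (n = n₀ + ν ξ):
  D: 163.6 − 2(13.74) = 136.1
  A: 98.51 − 1(13.74) = 84.77
  B: 0 + 2(13.74) = 27.48
Total out = 248.4 mol; y_A = 84.77 / 248.4 = 0.3413.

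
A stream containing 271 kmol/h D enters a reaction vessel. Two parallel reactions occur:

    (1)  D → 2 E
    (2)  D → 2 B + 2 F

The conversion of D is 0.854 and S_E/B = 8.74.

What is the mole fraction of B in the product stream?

0.0864

Conversion of D: D consumed = 0.854 × 271 = 231.4 kmol/h = 1ξ₁ + 1ξ₂.
Selectivity: 2ξ₁ / (2ξ₂) = 8.74 → ξ₁ = 8.74 ξ₂.
Substitute: (1·8.74 + 1) ξ₂ = 231.4 → ξ₂ = 23.76 kmol/h, ξ₁ = 207.7 kmol/h.
Outlet amounts (n = n₀ + Σ ν·ξ):
  D: 271 − 1(207.7) − 1(23.76) = 39.57
  E: 0 + 2(207.7) = 415.3
  B: 0 + 2(23.76) = 47.52
  F: 0 + 2(23.76) = 47.52
Total out = 550 kmol/h; y_B = 47.52 / 550 = 0.08641.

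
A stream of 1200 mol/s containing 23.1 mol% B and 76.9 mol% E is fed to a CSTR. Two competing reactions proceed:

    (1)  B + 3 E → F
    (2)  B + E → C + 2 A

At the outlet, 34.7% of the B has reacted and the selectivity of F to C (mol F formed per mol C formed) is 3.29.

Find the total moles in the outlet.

1000 mol/s

Conversion of B: B consumed = 0.347 × 277.2 = 96.19 mol/s = 1ξ₁ + 1ξ₂.
Selectivity: 1ξ₁ / (1ξ₂) = 3.29 → ξ₁ = 3.29 ξ₂.
Substitute: (1·3.29 + 1) ξ₂ = 96.19 → ξ₂ = 22.42 mol/s, ξ₁ = 73.77 mol/s.
Outlet amounts (n = n₀ + Σ ν·ξ):
  B: 277.2 − 1(73.77) − 1(22.42) = 181
  E: 922.8 − 3(73.77) − 1(22.42) = 679.1
  F: 0 + 1(73.77) = 73.77
  C: 0 + 1(22.42) = 22.42
  A: 0 + 2(22.42) = 44.84
Total out = 181 + 679.1 + 73.77 + 22.42 + 44.84 = 1001 mol/s.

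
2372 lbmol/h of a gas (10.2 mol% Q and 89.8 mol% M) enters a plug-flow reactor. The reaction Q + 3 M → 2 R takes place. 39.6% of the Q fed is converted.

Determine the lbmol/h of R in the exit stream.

192 lbmol/h

Q reacted = 0.396 × 241.9 = 95.81 lbmol/h; ν_Q = −1, so ξ = 95.81/1 = 95.81 lbmol/h.
Outlet amounts (n = n₀ + ν ξ):
  Q: 241.9 − 1(95.81) = 146.1
  M: 2130 − 3(95.81) = 1843
  R: 0 + 2(95.81) = 191.6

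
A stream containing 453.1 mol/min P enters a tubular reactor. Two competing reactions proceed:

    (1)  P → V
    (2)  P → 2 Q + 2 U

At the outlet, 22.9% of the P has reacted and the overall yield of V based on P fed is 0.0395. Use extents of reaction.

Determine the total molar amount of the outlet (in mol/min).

711 mol/min

Yield of V: 1ξ₁ / 453.1 = 0.0395 → ξ₁ = 17.9 mol/min.
Conversion of P: 1ξ₁ + 1ξ₂ = 0.229 × 453.1 = 103.8 → ξ₂ = 85.86 mol/min.
Outlet amounts (n = n₀ + Σ ν·ξ):
  P: 453.1 − 1(17.9) − 1(85.86) = 349.3
  V: 0 + 1(17.9) = 17.9
  Q: 0 + 2(85.86) = 171.7
  U: 0 + 2(85.86) = 171.7
Total out = 349.3 + 17.9 + 171.7 + 171.7 = 710.7 mol/min.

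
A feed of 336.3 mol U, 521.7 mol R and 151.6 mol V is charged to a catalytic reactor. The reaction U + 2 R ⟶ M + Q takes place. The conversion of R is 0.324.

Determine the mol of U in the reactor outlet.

R reacted = 0.324 × 521.7 = 169 mol; ν_R = −2, so ξ = 169/2 = 84.52 mol.
Outlet amounts (n = n₀ + ν ξ):
  U: 336.3 − 1(84.52) = 251.8
  R: 521.7 − 2(84.52) = 352.7
  M: 0 + 1(84.52) = 84.52
  Q: 0 + 1(84.52) = 84.52
  V: 151.6 (inert)

252 mol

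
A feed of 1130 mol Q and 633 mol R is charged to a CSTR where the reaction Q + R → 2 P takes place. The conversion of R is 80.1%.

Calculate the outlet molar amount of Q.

R reacted = 0.801 × 633 = 507 mol; ν_R = −1, so ξ = 507/1 = 507 mol.
Outlet amounts (n = n₀ + ν ξ):
  Q: 1130 − 1(507) = 623
  R: 633 − 1(507) = 126
  P: 0 + 2(507) = 1014

623 mol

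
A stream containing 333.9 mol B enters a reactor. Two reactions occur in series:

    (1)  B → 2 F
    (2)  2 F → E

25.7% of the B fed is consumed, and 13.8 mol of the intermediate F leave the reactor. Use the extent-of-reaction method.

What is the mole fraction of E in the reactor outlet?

Conversion of B: B consumed = 1ξ₁ = 0.257 × 333.9 → ξ₁ = 85.81 mol.
F balance: n_F = 0 + 2ξ₁ − 2ξ₂ = 13.8 → ξ₂ = (2·85.81 − 13.8)/2 = 78.91 mol.
Outlet amounts (n = n₀ + Σ ν·ξ):
  B: 333.9 − 1(85.81) = 248.1
  F: 0 + 2(85.81) − 2(78.91) = 13.8
  E: 0 + 1(78.91) = 78.91
Total out = 340.8 mol; y_E = 78.91 / 340.8 = 0.2316.

0.232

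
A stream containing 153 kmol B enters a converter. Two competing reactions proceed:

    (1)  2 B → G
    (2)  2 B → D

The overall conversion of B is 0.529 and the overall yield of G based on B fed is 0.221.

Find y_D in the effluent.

0.0591

Yield of G: 1ξ₁ / 153 = 0.221 → ξ₁ = 33.81 kmol.
Conversion of B: 2ξ₁ + 2ξ₂ = 0.529 × 153 = 80.94 → ξ₂ = 6.655 kmol.
Outlet amounts (n = n₀ + Σ ν·ξ):
  B: 153 − 2(33.81) − 2(6.655) = 72.06
  G: 0 + 1(33.81) = 33.81
  D: 0 + 1(6.655) = 6.655
Total out = 112.5 kmol; y_D = 6.655 / 112.5 = 0.05914.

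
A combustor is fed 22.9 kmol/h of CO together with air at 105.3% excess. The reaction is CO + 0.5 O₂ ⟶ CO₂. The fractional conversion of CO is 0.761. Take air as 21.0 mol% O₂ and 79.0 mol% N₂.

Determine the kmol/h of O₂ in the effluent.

Stoichiometric O₂ = 0.5 × 22.9 = 11.45 kmol/h; O₂ fed = 11.45 × 2.053 = 23.51 kmol/h.
N₂ fed = 23.51 × 79/21 = 88.43 kmol/h.
Fuel reacted = 0.761 × 22.9 → ξ = 17.43 kmol/h.
Outlet (n = n₀ + ν ξ):
  CO: 22.9 − 1(17.43) = 5.473
  O₂: 23.51 − 0.5(17.43) = 14.79
  N₂: 88.43 (inert)
  CO₂: 0 + 1(17.43) = 17.43

14.8 kmol/h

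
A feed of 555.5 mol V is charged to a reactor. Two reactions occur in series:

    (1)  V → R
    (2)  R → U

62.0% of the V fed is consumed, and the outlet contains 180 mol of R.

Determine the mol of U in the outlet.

Conversion of V: V consumed = 1ξ₁ = 0.62 × 555.5 → ξ₁ = 344.4 mol.
R balance: n_R = 0 + 1ξ₁ − 1ξ₂ = 180 → ξ₂ = (1·344.4 − 180)/1 = 164.4 mol.
Outlet amounts (n = n₀ + Σ ν·ξ):
  V: 555.5 − 1(344.4) = 211.1
  R: 0 + 1(344.4) − 1(164.4) = 180
  U: 0 + 1(164.4) = 164.4

164 mol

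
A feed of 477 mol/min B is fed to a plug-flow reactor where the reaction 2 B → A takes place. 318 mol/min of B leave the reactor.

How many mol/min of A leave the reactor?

79.5 mol/min

For B: n = n₀ − 2ξ → 318 = 477 − 2ξ, giving ξ = 79.5 mol/min.
Outlet amounts (n = n₀ + ν ξ):
  B: 477 − 2(79.5) = 318
  A: 0 + 1(79.5) = 79.5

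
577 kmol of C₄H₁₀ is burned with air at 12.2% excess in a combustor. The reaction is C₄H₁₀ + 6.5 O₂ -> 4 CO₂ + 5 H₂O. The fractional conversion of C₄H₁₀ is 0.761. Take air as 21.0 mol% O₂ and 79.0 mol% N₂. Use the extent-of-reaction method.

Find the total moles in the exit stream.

Stoichiometric O₂ = 6.5 × 577 = 3750 kmol; O₂ fed = 3750 × 1.122 = 4208 kmol.
N₂ fed = 4208 × 79/21 = 15830 kmol.
Fuel reacted = 0.761 × 577 → ξ = 439.1 kmol.
Outlet (n = n₀ + ν ξ):
  C₄H₁₀: 577 − 1(439.1) = 137.9
  O₂: 4208 − 6.5(439.1) = 1354
  N₂: 15830 (inert)
  CO₂: 0 + 4(439.1) = 1756
  H₂O: 0 + 5(439.1) = 2195
Total out = 137.9 + 1354 + 15830 + 1756 + 2195 = 21270 kmol.

21300 kmol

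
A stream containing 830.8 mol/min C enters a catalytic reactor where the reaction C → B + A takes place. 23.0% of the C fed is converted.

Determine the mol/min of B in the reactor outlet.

C reacted = 0.23 × 830.8 = 191.1 mol/min; ν_C = −1, so ξ = 191.1/1 = 191.1 mol/min.
Outlet amounts (n = n₀ + ν ξ):
  C: 830.8 − 1(191.1) = 639.7
  B: 0 + 1(191.1) = 191.1
  A: 0 + 1(191.1) = 191.1

191 mol/min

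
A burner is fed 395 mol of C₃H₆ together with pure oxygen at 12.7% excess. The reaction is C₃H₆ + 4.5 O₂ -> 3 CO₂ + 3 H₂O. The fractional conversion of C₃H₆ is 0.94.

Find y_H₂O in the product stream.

0.431

Stoichiometric O₂ = 4.5 × 395 = 1778 mol; O₂ fed = 1778 × 1.127 = 2003 mol.
Fuel reacted = 0.94 × 395 → ξ = 371.3 mol.
Outlet (n = n₀ + ν ξ):
  C₃H₆: 395 − 1(371.3) = 23.7
  O₂: 2003 − 4.5(371.3) = 332.4
  CO₂: 0 + 3(371.3) = 1114
  H₂O: 0 + 3(371.3) = 1114
Total out = 2584 mol; y_H₂O = 1114 / 2584 = 0.4311.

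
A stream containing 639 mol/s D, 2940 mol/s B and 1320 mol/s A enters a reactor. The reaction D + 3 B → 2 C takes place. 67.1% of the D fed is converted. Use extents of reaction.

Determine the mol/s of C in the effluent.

858 mol/s

D reacted = 0.671 × 639 = 428.8 mol/s; ν_D = −1, so ξ = 428.8/1 = 428.8 mol/s.
Outlet amounts (n = n₀ + ν ξ):
  D: 639 − 1(428.8) = 210.2
  B: 2940 − 3(428.8) = 1654
  C: 0 + 2(428.8) = 857.5
  A: 1320 (inert)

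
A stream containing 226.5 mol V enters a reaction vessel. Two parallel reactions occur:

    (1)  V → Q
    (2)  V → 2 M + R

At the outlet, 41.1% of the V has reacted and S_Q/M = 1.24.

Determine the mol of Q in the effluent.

66.3 mol

Conversion of V: V consumed = 0.411 × 226.5 = 93.09 mol = 1ξ₁ + 1ξ₂.
Selectivity: 1ξ₁ / (2ξ₂) = 1.24 → ξ₁ = 2.48 ξ₂.
Substitute: (1·2.48 + 1) ξ₂ = 93.09 → ξ₂ = 26.75 mol, ξ₁ = 66.34 mol.
Outlet amounts (n = n₀ + Σ ν·ξ):
  V: 226.5 − 1(66.34) − 1(26.75) = 133.4
  Q: 0 + 1(66.34) = 66.34
  M: 0 + 2(26.75) = 53.5
  R: 0 + 1(26.75) = 26.75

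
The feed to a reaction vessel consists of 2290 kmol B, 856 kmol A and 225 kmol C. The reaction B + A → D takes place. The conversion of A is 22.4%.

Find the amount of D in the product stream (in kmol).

A reacted = 0.224 × 856 = 191.7 kmol; ν_A = −1, so ξ = 191.7/1 = 191.7 kmol.
Outlet amounts (n = n₀ + ν ξ):
  B: 2290 − 1(191.7) = 2098
  A: 856 − 1(191.7) = 664.3
  D: 0 + 1(191.7) = 191.7
  C: 225 (inert)

192 kmol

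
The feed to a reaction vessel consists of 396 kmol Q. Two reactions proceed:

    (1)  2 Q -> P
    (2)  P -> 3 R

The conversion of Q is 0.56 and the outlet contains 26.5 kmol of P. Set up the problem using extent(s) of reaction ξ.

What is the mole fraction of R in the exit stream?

0.558

Conversion of Q: Q consumed = 2ξ₁ = 0.56 × 396 → ξ₁ = 110.9 kmol.
P balance: n_P = 0 + 1ξ₁ − 1ξ₂ = 26.5 → ξ₂ = (1·110.9 − 26.5)/1 = 84.38 kmol.
Outlet amounts (n = n₀ + Σ ν·ξ):
  Q: 396 − 2(110.9) = 174.2
  P: 0 + 1(110.9) − 1(84.38) = 26.5
  R: 0 + 3(84.38) = 253.1
Total out = 453.9 kmol; y_R = 253.1 / 453.9 = 0.5577.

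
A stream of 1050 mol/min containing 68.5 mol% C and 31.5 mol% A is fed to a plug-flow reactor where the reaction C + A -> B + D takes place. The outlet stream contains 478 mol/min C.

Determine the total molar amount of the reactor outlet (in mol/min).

1050 mol/min

For C: n = n₀ − 1ξ → 478 = 719.2 − 1ξ, giving ξ = 241.2 mol/min.
Outlet amounts (n = n₀ + ν ξ):
  C: 719.2 − 1(241.2) = 478
  A: 330.8 − 1(241.2) = 89.5
  B: 0 + 1(241.2) = 241.2
  D: 0 + 1(241.2) = 241.2
Total out = 478 + 89.5 + 241.2 + 241.2 = 1050 mol/min.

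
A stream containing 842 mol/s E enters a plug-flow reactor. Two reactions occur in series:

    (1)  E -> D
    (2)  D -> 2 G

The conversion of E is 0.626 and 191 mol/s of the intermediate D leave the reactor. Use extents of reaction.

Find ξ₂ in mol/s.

Conversion of E: E consumed = 1ξ₁ = 0.626 × 842 → ξ₁ = 527.1 mol/s.
D balance: n_D = 0 + 1ξ₁ − 1ξ₂ = 191 → ξ₂ = (1·527.1 − 191)/1 = 336.1 mol/s.
Outlet amounts (n = n₀ + Σ ν·ξ):
  E: 842 − 1(527.1) = 314.9
  D: 0 + 1(527.1) − 1(336.1) = 191
  G: 0 + 2(336.1) = 672.2

ξ₂ = 336 mol/s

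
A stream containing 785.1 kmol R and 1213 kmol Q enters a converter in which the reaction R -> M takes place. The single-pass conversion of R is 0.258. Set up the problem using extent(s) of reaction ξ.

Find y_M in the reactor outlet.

0.101

R reacted = 0.258 × 785.1 = 202.6 kmol; ν_R = −1, so ξ = 202.6/1 = 202.6 kmol.
Outlet amounts (n = n₀ + ν ξ):
  R: 785.1 − 1(202.6) = 582.5
  M: 0 + 1(202.6) = 202.6
  Q: 1213 (inert)
Total out = 1998 kmol; y_M = 202.6 / 1998 = 0.1014.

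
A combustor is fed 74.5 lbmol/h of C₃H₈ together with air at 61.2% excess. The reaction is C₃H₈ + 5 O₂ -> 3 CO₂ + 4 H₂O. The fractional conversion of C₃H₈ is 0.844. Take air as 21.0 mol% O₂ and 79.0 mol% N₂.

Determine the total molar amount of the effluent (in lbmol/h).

Stoichiometric O₂ = 5 × 74.5 = 372.5 lbmol/h; O₂ fed = 372.5 × 1.612 = 600.5 lbmol/h.
N₂ fed = 600.5 × 79/21 = 2259 lbmol/h.
Fuel reacted = 0.844 × 74.5 → ξ = 62.88 lbmol/h.
Outlet (n = n₀ + ν ξ):
  C₃H₈: 74.5 − 1(62.88) = 11.62
  O₂: 600.5 − 5(62.88) = 286.1
  N₂: 2259 (inert)
  CO₂: 0 + 3(62.88) = 188.6
  H₂O: 0 + 4(62.88) = 251.5
Total out = 11.62 + 286.1 + 2259 + 188.6 + 251.5 = 2997 lbmol/h.

3000 lbmol/h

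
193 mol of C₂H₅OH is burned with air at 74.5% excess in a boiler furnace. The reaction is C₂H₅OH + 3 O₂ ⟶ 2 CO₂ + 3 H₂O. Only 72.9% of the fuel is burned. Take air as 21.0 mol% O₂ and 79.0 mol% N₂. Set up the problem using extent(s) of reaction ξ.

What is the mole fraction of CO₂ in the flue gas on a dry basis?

Stoichiometric O₂ = 3 × 193 = 579 mol; O₂ fed = 579 × 1.745 = 1010 mol.
N₂ fed = 1010 × 79/21 = 3801 mol.
Fuel reacted = 0.729 × 193 → ξ = 140.7 mol.
Outlet (n = n₀ + ν ξ):
  C₂H₅OH: 193 − 1(140.7) = 52.3
  O₂: 1010 − 3(140.7) = 588.3
  N₂: 3801 (inert)
  CO₂: 0 + 2(140.7) = 281.4
  H₂O: 0 + 3(140.7) = 422.1
Dry total = 4723 mol; y_CO₂ (dry) = 281.4 / 4723 = 0.05958.

0.0596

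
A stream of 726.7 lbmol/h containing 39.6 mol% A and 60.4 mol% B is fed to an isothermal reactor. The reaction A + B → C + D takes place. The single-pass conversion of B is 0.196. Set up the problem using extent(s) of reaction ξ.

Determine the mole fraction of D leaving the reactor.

0.118

B reacted = 0.196 × 438.9 = 86.03 lbmol/h; ν_B = −1, so ξ = 86.03/1 = 86.03 lbmol/h.
Outlet amounts (n = n₀ + ν ξ):
  A: 287.8 − 1(86.03) = 201.7
  B: 438.9 − 1(86.03) = 352.9
  C: 0 + 1(86.03) = 86.03
  D: 0 + 1(86.03) = 86.03
Total out = 726.7 lbmol/h; y_D = 86.03 / 726.7 = 0.1184.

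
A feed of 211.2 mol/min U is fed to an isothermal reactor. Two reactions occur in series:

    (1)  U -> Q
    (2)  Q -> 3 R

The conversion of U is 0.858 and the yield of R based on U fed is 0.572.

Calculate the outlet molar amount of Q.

141 mol/min

Conversion of U: U consumed = 1ξ₁ = 0.858 × 211.2 → ξ₁ = 181.2 mol/min.
Yield of R: 3ξ₂ / 211.2 = 0.572 → ξ₂ = 40.27 mol/min.
Outlet amounts (n = n₀ + Σ ν·ξ):
  U: 211.2 − 1(181.2) = 29.99
  Q: 0 + 1(181.2) − 1(40.27) = 140.9
  R: 0 + 3(40.27) = 120.8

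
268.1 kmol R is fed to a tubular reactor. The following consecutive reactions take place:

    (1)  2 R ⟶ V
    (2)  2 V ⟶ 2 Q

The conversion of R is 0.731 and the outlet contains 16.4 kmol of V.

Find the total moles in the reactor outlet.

170 kmol

Conversion of R: R consumed = 2ξ₁ = 0.731 × 268.1 → ξ₁ = 97.99 kmol.
V balance: n_V = 0 + 1ξ₁ − 2ξ₂ = 16.4 → ξ₂ = (1·97.99 − 16.4)/2 = 40.8 kmol.
Outlet amounts (n = n₀ + Σ ν·ξ):
  R: 268.1 − 2(97.99) = 72.12
  V: 0 + 1(97.99) − 2(40.8) = 16.4
  Q: 0 + 2(40.8) = 81.59
Total out = 72.12 + 16.4 + 81.59 = 170.1 kmol.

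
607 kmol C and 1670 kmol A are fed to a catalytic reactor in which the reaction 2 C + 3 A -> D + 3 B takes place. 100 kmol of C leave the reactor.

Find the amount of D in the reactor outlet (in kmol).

254 kmol

For C: n = n₀ − 2ξ → 100 = 607 − 2ξ, giving ξ = 253.5 kmol.
Outlet amounts (n = n₀ + ν ξ):
  C: 607 − 2(253.5) = 100
  A: 1670 − 3(253.5) = 909.5
  D: 0 + 1(253.5) = 253.5
  B: 0 + 3(253.5) = 760.5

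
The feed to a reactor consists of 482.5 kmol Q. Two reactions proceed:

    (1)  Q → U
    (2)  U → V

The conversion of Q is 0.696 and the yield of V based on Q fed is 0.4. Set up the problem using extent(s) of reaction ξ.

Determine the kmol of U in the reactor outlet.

Conversion of Q: Q consumed = 1ξ₁ = 0.696 × 482.5 → ξ₁ = 335.8 kmol.
Yield of V: 1ξ₂ / 482.5 = 0.4 → ξ₂ = 193 kmol.
Outlet amounts (n = n₀ + Σ ν·ξ):
  Q: 482.5 − 1(335.8) = 146.7
  U: 0 + 1(335.8) − 1(193) = 142.8
  V: 0 + 1(193) = 193

143 kmol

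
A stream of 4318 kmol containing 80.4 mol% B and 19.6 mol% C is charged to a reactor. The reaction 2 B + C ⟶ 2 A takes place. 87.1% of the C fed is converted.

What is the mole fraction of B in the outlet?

C reacted = 0.871 × 846.3 = 737.2 kmol; ν_C = −1, so ξ = 737.2/1 = 737.2 kmol.
Outlet amounts (n = n₀ + ν ξ):
  B: 3472 − 2(737.2) = 1997
  C: 846.3 − 1(737.2) = 109.2
  A: 0 + 2(737.2) = 1474
Total out = 3581 kmol; y_B = 1997 / 3581 = 0.5578.

0.558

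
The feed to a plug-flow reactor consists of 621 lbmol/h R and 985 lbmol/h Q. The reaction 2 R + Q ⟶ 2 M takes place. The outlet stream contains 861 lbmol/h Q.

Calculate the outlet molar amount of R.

373 lbmol/h

For Q: n = n₀ − 1ξ → 861 = 985 − 1ξ, giving ξ = 124 lbmol/h.
Outlet amounts (n = n₀ + ν ξ):
  R: 621 − 2(124) = 373
  Q: 985 − 1(124) = 861
  M: 0 + 2(124) = 248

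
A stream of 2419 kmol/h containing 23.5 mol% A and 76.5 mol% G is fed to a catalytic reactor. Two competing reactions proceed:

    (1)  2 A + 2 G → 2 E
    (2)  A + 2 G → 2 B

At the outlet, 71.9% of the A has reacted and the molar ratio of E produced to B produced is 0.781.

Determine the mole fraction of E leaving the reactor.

0.124

Conversion of A: A consumed = 0.719 × 568.5 = 408.7 kmol/h = 2ξ₁ + 1ξ₂.
Selectivity: 2ξ₁ / (2ξ₂) = 0.781 → ξ₁ = 0.781 ξ₂.
Substitute: (2·0.781 + 1) ξ₂ = 408.7 → ξ₂ = 159.5 kmol/h, ξ₁ = 124.6 kmol/h.
Outlet amounts (n = n₀ + Σ ν·ξ):
  A: 568.5 − 2(124.6) − 1(159.5) = 159.7
  G: 1851 − 2(124.6) − 2(159.5) = 1282
  E: 0 + 2(124.6) = 249.2
  B: 0 + 2(159.5) = 319.1
Total out = 2010 kmol/h; y_E = 249.2 / 2010 = 0.124.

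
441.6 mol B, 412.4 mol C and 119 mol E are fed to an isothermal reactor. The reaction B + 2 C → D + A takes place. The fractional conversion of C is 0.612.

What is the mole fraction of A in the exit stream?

0.149

C reacted = 0.612 × 412.4 = 252.4 mol; ν_C = −2, so ξ = 252.4/2 = 126.2 mol.
Outlet amounts (n = n₀ + ν ξ):
  B: 441.6 − 1(126.2) = 315.4
  C: 412.4 − 2(126.2) = 160
  D: 0 + 1(126.2) = 126.2
  A: 0 + 1(126.2) = 126.2
  E: 119 (inert)
Total out = 846.8 mol; y_A = 126.2 / 846.8 = 0.149.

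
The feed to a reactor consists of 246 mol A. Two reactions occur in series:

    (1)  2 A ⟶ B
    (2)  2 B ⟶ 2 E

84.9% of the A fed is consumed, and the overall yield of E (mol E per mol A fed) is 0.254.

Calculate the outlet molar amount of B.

Conversion of A: A consumed = 2ξ₁ = 0.849 × 246 → ξ₁ = 104.4 mol.
Yield of E: 2ξ₂ / 246 = 0.254 → ξ₂ = 31.24 mol.
Outlet amounts (n = n₀ + Σ ν·ξ):
  A: 246 − 2(104.4) = 37.15
  B: 0 + 1(104.4) − 2(31.24) = 41.94
  E: 0 + 2(31.24) = 62.48

41.9 mol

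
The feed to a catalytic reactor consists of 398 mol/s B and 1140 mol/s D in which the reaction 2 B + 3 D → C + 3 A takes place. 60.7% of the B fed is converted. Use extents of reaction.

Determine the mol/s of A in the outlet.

362 mol/s

B reacted = 0.607 × 398 = 241.6 mol/s; ν_B = −2, so ξ = 241.6/2 = 120.8 mol/s.
Outlet amounts (n = n₀ + ν ξ):
  B: 398 − 2(120.8) = 156.4
  D: 1140 − 3(120.8) = 777.6
  C: 0 + 1(120.8) = 120.8
  A: 0 + 3(120.8) = 362.4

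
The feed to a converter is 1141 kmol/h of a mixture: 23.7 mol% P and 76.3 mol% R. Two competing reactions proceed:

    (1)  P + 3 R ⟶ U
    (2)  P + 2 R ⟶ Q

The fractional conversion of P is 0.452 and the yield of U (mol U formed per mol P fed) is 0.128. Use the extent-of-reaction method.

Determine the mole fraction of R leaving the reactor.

Yield of U: 1ξ₁ / 270.4 = 0.128 → ξ₁ = 34.61 kmol/h.
Conversion of P: 1ξ₁ + 1ξ₂ = 0.452 × 270.4 = 122.2 → ξ₂ = 87.62 kmol/h.
Outlet amounts (n = n₀ + Σ ν·ξ):
  P: 270.4 − 1(34.61) − 1(87.62) = 148.2
  R: 870.6 − 3(34.61) − 2(87.62) = 591.5
  U: 0 + 1(34.61) = 34.61
  Q: 0 + 1(87.62) = 87.62
Total out = 861.9 kmol/h; y_R = 591.5 / 861.9 = 0.6863.

0.686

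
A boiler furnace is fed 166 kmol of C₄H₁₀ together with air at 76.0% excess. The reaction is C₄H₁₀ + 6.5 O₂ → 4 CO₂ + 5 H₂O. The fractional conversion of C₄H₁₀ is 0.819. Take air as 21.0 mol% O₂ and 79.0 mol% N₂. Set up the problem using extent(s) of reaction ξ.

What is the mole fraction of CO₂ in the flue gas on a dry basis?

0.0623

Stoichiometric O₂ = 6.5 × 166 = 1079 kmol; O₂ fed = 1079 × 1.760 = 1899 kmol.
N₂ fed = 1899 × 79/21 = 7144 kmol.
Fuel reacted = 0.819 × 166 → ξ = 136 kmol.
Outlet (n = n₀ + ν ξ):
  C₄H₁₀: 166 − 1(136) = 30.05
  O₂: 1899 − 6.5(136) = 1015
  N₂: 7144 (inert)
  CO₂: 0 + 4(136) = 543.8
  H₂O: 0 + 5(136) = 679.8
Dry total = 8733 kmol; y_CO₂ (dry) = 543.8 / 8733 = 0.06227.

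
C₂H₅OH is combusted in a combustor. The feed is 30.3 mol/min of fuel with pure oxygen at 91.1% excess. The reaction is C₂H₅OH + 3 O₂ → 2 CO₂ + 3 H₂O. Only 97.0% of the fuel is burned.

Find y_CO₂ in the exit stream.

Stoichiometric O₂ = 3 × 30.3 = 90.9 mol/min; O₂ fed = 90.9 × 1.911 = 173.7 mol/min.
Fuel reacted = 0.97 × 30.3 → ξ = 29.39 mol/min.
Outlet (n = n₀ + ν ξ):
  C₂H₅OH: 30.3 − 1(29.39) = 0.909
  O₂: 173.7 − 3(29.39) = 85.54
  CO₂: 0 + 2(29.39) = 58.78
  H₂O: 0 + 3(29.39) = 88.17
Total out = 233.4 mol/min; y_CO₂ = 58.78 / 233.4 = 0.2518.

0.252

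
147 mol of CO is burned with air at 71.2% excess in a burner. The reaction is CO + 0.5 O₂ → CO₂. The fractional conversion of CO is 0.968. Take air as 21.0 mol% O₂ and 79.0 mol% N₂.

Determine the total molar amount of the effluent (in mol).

Stoichiometric O₂ = 0.5 × 147 = 73.5 mol; O₂ fed = 73.5 × 1.712 = 125.8 mol.
N₂ fed = 125.8 × 79/21 = 473.4 mol.
Fuel reacted = 0.968 × 147 → ξ = 142.3 mol.
Outlet (n = n₀ + ν ξ):
  CO: 147 − 1(142.3) = 4.704
  O₂: 125.8 − 0.5(142.3) = 54.68
  N₂: 473.4 (inert)
  CO₂: 0 + 1(142.3) = 142.3
Total out = 4.704 + 54.68 + 473.4 + 142.3 = 675.1 mol.

675 mol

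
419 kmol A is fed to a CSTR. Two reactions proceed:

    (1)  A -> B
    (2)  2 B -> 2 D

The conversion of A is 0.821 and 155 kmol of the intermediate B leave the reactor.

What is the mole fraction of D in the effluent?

0.451

Conversion of A: A consumed = 1ξ₁ = 0.821 × 419 → ξ₁ = 344 kmol.
B balance: n_B = 0 + 1ξ₁ − 2ξ₂ = 155 → ξ₂ = (1·344 − 155)/2 = 94.5 kmol.
Outlet amounts (n = n₀ + Σ ν·ξ):
  A: 419 − 1(344) = 75
  B: 0 + 1(344) − 2(94.5) = 155
  D: 0 + 2(94.5) = 189
Total out = 419 kmol; y_D = 189 / 419 = 0.4511.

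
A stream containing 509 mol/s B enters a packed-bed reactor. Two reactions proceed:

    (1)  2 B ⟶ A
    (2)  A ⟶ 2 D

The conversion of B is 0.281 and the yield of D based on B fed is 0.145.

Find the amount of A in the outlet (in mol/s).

34.6 mol/s

Conversion of B: B consumed = 2ξ₁ = 0.281 × 509 → ξ₁ = 71.51 mol/s.
Yield of D: 2ξ₂ / 509 = 0.145 → ξ₂ = 36.9 mol/s.
Outlet amounts (n = n₀ + Σ ν·ξ):
  B: 509 − 2(71.51) = 366
  A: 0 + 1(71.51) − 1(36.9) = 34.61
  D: 0 + 2(36.9) = 73.8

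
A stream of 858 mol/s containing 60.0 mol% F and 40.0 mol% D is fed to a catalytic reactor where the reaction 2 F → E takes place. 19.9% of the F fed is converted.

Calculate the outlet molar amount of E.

51.2 mol/s

F reacted = 0.199 × 514.8 = 102.4 mol/s; ν_F = −2, so ξ = 102.4/2 = 51.22 mol/s.
Outlet amounts (n = n₀ + ν ξ):
  F: 514.8 − 2(51.22) = 412.4
  E: 0 + 1(51.22) = 51.22
  D: 343.2 (inert)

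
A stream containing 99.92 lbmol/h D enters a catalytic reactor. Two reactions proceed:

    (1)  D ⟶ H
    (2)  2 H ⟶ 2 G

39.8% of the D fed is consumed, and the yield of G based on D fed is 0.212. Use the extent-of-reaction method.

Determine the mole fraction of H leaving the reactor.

0.186

Conversion of D: D consumed = 1ξ₁ = 0.398 × 99.92 → ξ₁ = 39.77 lbmol/h.
Yield of G: 2ξ₂ / 99.92 = 0.212 → ξ₂ = 10.59 lbmol/h.
Outlet amounts (n = n₀ + Σ ν·ξ):
  D: 99.92 − 1(39.77) = 60.15
  H: 0 + 1(39.77) − 2(10.59) = 18.59
  G: 0 + 2(10.59) = 21.18
Total out = 99.92 lbmol/h; y_H = 18.59 / 99.92 = 0.186.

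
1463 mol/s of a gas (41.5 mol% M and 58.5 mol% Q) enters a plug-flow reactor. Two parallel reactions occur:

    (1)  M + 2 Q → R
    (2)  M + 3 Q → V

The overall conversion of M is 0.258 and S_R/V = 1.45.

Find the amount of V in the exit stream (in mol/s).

Conversion of M: M consumed = 0.258 × 607.1 = 156.6 mol/s = 1ξ₁ + 1ξ₂.
Selectivity: 1ξ₁ / (1ξ₂) = 1.45 → ξ₁ = 1.45 ξ₂.
Substitute: (1·1.45 + 1) ξ₂ = 156.6 → ξ₂ = 63.94 mol/s, ξ₁ = 92.71 mol/s.
Outlet amounts (n = n₀ + Σ ν·ξ):
  M: 607.1 − 1(92.71) − 1(63.94) = 450.5
  Q: 855.9 − 2(92.71) − 3(63.94) = 478.6
  R: 0 + 1(92.71) = 92.71
  V: 0 + 1(63.94) = 63.94

63.9 mol/s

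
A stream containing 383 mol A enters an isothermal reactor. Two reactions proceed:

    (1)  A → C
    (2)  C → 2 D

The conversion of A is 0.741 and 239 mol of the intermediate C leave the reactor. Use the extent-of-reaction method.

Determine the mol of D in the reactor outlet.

Conversion of A: A consumed = 1ξ₁ = 0.741 × 383 → ξ₁ = 283.8 mol.
C balance: n_C = 0 + 1ξ₁ − 1ξ₂ = 239 → ξ₂ = (1·283.8 − 239)/1 = 44.8 mol.
Outlet amounts (n = n₀ + Σ ν·ξ):
  A: 383 − 1(283.8) = 99.2
  C: 0 + 1(283.8) − 1(44.8) = 239
  D: 0 + 2(44.8) = 89.61

89.6 mol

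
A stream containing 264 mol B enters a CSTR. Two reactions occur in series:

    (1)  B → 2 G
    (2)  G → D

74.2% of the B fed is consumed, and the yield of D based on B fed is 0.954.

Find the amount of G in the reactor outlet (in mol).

140 mol

Conversion of B: B consumed = 1ξ₁ = 0.742 × 264 → ξ₁ = 195.9 mol.
Yield of D: 1ξ₂ / 264 = 0.954 → ξ₂ = 251.9 mol.
Outlet amounts (n = n₀ + Σ ν·ξ):
  B: 264 − 1(195.9) = 68.11
  G: 0 + 2(195.9) − 1(251.9) = 139.9
  D: 0 + 1(251.9) = 251.9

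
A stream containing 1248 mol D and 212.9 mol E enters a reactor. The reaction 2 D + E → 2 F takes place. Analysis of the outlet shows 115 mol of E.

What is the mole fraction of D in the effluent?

For E: n = n₀ − 1ξ → 115 = 212.9 − 1ξ, giving ξ = 97.9 mol.
Outlet amounts (n = n₀ + ν ξ):
  D: 1248 − 2(97.9) = 1052
  E: 212.9 − 1(97.9) = 115
  F: 0 + 2(97.9) = 195.8
Total out = 1363 mol; y_D = 1052 / 1363 = 0.772.

0.772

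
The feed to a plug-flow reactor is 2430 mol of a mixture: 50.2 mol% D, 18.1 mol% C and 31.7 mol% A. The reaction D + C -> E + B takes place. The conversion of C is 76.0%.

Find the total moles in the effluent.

2430 mol

C reacted = 0.76 × 439.8 = 334.3 mol; ν_C = −1, so ξ = 334.3/1 = 334.3 mol.
Outlet amounts (n = n₀ + ν ξ):
  D: 1220 − 1(334.3) = 885.6
  C: 439.8 − 1(334.3) = 105.6
  E: 0 + 1(334.3) = 334.3
  B: 0 + 1(334.3) = 334.3
  A: 770.3 (inert)
Total out = 885.6 + 105.6 + 334.3 + 334.3 + 770.3 = 2430 mol.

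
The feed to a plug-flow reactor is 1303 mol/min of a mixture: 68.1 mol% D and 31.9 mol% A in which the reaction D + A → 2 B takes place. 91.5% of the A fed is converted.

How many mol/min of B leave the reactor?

761 mol/min

A reacted = 0.915 × 415.7 = 380.3 mol/min; ν_A = −1, so ξ = 380.3/1 = 380.3 mol/min.
Outlet amounts (n = n₀ + ν ξ):
  D: 887.3 − 1(380.3) = 507
  A: 415.7 − 1(380.3) = 35.33
  B: 0 + 2(380.3) = 760.7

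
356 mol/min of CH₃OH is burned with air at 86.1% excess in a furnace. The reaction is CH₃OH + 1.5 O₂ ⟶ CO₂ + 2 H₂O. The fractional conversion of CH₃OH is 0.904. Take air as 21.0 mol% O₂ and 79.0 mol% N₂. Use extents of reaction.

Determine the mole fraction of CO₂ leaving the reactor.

Stoichiometric O₂ = 1.5 × 356 = 534 mol/min; O₂ fed = 534 × 1.861 = 993.8 mol/min.
N₂ fed = 993.8 × 79/21 = 3738 mol/min.
Fuel reacted = 0.904 × 356 → ξ = 321.8 mol/min.
Outlet (n = n₀ + ν ξ):
  CH₃OH: 356 − 1(321.8) = 34.18
  O₂: 993.8 − 1.5(321.8) = 511
  N₂: 3738 (inert)
  CO₂: 0 + 1(321.8) = 321.8
  H₂O: 0 + 2(321.8) = 643.6
Total out = 5249 mol/min; y_CO₂ = 321.8 / 5249 = 0.06131.

0.0613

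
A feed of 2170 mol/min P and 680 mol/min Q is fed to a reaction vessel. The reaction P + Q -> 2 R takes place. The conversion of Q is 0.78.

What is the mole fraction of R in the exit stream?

Q reacted = 0.78 × 680 = 530.4 mol/min; ν_Q = −1, so ξ = 530.4/1 = 530.4 mol/min.
Outlet amounts (n = n₀ + ν ξ):
  P: 2170 − 1(530.4) = 1640
  Q: 680 − 1(530.4) = 149.6
  R: 0 + 2(530.4) = 1061
Total out = 2850 mol/min; y_R = 1061 / 2850 = 0.3722.

0.372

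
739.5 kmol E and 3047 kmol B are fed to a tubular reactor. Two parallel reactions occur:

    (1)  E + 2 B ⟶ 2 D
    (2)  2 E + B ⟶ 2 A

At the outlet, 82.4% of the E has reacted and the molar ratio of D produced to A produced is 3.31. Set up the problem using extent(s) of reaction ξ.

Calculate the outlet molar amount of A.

Conversion of E: E consumed = 0.824 × 739.5 = 609.3 kmol = 1ξ₁ + 2ξ₂.
Selectivity: 2ξ₁ / (2ξ₂) = 3.31 → ξ₁ = 3.31 ξ₂.
Substitute: (1·3.31 + 2) ξ₂ = 609.3 → ξ₂ = 114.8 kmol, ξ₁ = 379.8 kmol.
Outlet amounts (n = n₀ + Σ ν·ξ):
  E: 739.5 − 1(379.8) − 2(114.8) = 130.2
  B: 3047 − 2(379.8) − 1(114.8) = 2173
  D: 0 + 2(379.8) = 759.7
  A: 0 + 2(114.8) = 229.5

230 kmol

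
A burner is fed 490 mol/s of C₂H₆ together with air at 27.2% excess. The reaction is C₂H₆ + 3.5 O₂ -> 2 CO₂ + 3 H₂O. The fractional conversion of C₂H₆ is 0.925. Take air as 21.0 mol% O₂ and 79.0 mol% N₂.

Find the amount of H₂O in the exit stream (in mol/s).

1360 mol/s

Stoichiometric O₂ = 3.5 × 490 = 1715 mol/s; O₂ fed = 1715 × 1.272 = 2181 mol/s.
N₂ fed = 2181 × 79/21 = 8207 mol/s.
Fuel reacted = 0.925 × 490 → ξ = 453.2 mol/s.
Outlet (n = n₀ + ν ξ):
  C₂H₆: 490 − 1(453.2) = 36.75
  O₂: 2181 − 3.5(453.2) = 595.1
  N₂: 8207 (inert)
  CO₂: 0 + 2(453.2) = 906.5
  H₂O: 0 + 3(453.2) = 1360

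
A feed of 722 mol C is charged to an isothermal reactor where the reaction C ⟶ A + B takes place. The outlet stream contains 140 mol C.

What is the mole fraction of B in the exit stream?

0.446

For C: n = n₀ − 1ξ → 140 = 722 − 1ξ, giving ξ = 582 mol.
Outlet amounts (n = n₀ + ν ξ):
  C: 722 − 1(582) = 140
  A: 0 + 1(582) = 582
  B: 0 + 1(582) = 582
Total out = 1304 mol; y_B = 582 / 1304 = 0.4463.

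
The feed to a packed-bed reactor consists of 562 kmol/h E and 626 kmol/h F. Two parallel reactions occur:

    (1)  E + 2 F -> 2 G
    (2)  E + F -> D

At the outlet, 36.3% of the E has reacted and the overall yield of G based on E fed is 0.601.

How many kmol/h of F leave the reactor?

Yield of G: 2ξ₁ / 562 = 0.601 → ξ₁ = 168.9 kmol/h.
Conversion of E: 1ξ₁ + 1ξ₂ = 0.363 × 562 = 204 → ξ₂ = 35.12 kmol/h.
Outlet amounts (n = n₀ + Σ ν·ξ):
  E: 562 − 1(168.9) − 1(35.12) = 358
  F: 626 − 2(168.9) − 1(35.12) = 253.1
  G: 0 + 2(168.9) = 337.8
  D: 0 + 1(35.12) = 35.12

253 kmol/h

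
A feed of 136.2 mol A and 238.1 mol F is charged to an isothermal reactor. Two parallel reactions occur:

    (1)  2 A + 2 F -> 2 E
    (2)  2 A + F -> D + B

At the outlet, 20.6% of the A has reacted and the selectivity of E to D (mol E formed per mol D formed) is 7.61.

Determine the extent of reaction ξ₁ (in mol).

Conversion of A: A consumed = 0.206 × 136.2 = 28.06 mol = 2ξ₁ + 2ξ₂.
Selectivity: 2ξ₁ / (1ξ₂) = 7.61 → ξ₁ = 3.805 ξ₂.
Substitute: (2·3.805 + 2) ξ₂ = 28.06 → ξ₂ = 2.92 mol, ξ₁ = 11.11 mol.
Outlet amounts (n = n₀ + Σ ν·ξ):
  A: 136.2 − 2(11.11) − 2(2.92) = 108.1
  F: 238.1 − 2(11.11) − 1(2.92) = 213
  E: 0 + 2(11.11) = 22.22
  D: 0 + 1(2.92) = 2.92
  B: 0 + 1(2.92) = 2.92

ξ₁ = 11.1 mol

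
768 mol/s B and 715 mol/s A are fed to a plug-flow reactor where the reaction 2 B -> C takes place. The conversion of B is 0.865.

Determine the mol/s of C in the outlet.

B reacted = 0.865 × 768 = 664.3 mol/s; ν_B = −2, so ξ = 664.3/2 = 332.2 mol/s.
Outlet amounts (n = n₀ + ν ξ):
  B: 768 − 2(332.2) = 103.7
  C: 0 + 1(332.2) = 332.2
  A: 715 (inert)

332 mol/s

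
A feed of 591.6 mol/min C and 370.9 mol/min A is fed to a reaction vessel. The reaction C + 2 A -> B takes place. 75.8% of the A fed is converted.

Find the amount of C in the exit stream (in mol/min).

451 mol/min

A reacted = 0.758 × 370.9 = 281.1 mol/min; ν_A = −2, so ξ = 281.1/2 = 140.6 mol/min.
Outlet amounts (n = n₀ + ν ξ):
  C: 591.6 − 1(140.6) = 451
  A: 370.9 − 2(140.6) = 89.76
  B: 0 + 1(140.6) = 140.6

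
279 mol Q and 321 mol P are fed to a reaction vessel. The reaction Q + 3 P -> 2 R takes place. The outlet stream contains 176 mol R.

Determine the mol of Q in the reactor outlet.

191 mol

For R: n = n₀ + 2ξ → 176 = 0 + 2ξ, giving ξ = 88 mol.
Outlet amounts (n = n₀ + ν ξ):
  Q: 279 − 1(88) = 191
  P: 321 − 3(88) = 57
  R: 0 + 2(88) = 176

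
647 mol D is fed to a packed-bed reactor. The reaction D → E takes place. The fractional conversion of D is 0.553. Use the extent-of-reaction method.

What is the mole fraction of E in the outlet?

0.553

D reacted = 0.553 × 647 = 357.8 mol; ν_D = −1, so ξ = 357.8/1 = 357.8 mol.
Outlet amounts (n = n₀ + ν ξ):
  D: 647 − 1(357.8) = 289.2
  E: 0 + 1(357.8) = 357.8
Total out = 647 mol; y_E = 357.8 / 647 = 0.553.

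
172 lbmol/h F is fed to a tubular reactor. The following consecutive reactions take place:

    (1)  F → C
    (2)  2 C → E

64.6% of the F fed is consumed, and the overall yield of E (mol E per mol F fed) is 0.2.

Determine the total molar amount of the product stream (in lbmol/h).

138 lbmol/h

Conversion of F: F consumed = 1ξ₁ = 0.646 × 172 → ξ₁ = 111.1 lbmol/h.
Yield of E: 1ξ₂ / 172 = 0.2 → ξ₂ = 34.4 lbmol/h.
Outlet amounts (n = n₀ + Σ ν·ξ):
  F: 172 − 1(111.1) = 60.89
  C: 0 + 1(111.1) − 2(34.4) = 42.31
  E: 0 + 1(34.4) = 34.4
Total out = 60.89 + 42.31 + 34.4 = 137.6 lbmol/h.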